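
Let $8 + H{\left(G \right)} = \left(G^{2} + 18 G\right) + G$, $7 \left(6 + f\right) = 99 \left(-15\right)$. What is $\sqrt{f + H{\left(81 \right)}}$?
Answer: $\frac{\sqrt{385819}}{7} \approx 88.735$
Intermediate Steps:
$f = - \frac{1527}{7}$ ($f = -6 + \frac{99 \left(-15\right)}{7} = -6 + \frac{1}{7} \left(-1485\right) = -6 - \frac{1485}{7} = - \frac{1527}{7} \approx -218.14$)
$H{\left(G \right)} = -8 + G^{2} + 19 G$ ($H{\left(G \right)} = -8 + \left(\left(G^{2} + 18 G\right) + G\right) = -8 + \left(G^{2} + 19 G\right) = -8 + G^{2} + 19 G$)
$\sqrt{f + H{\left(81 \right)}} = \sqrt{- \frac{1527}{7} + \left(-8 + 81^{2} + 19 \cdot 81\right)} = \sqrt{- \frac{1527}{7} + \left(-8 + 6561 + 1539\right)} = \sqrt{- \frac{1527}{7} + 8092} = \sqrt{\frac{55117}{7}} = \frac{\sqrt{385819}}{7}$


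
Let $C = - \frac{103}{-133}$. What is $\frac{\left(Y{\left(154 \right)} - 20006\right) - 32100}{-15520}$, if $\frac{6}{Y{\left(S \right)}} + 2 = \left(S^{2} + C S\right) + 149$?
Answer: $\frac{5935694041}{1767972440} \approx 3.3573$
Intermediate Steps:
$C = \frac{103}{133}$ ($C = \left(-103\right) \left(- \frac{1}{133}\right) = \frac{103}{133} \approx 0.77444$)
$Y{\left(S \right)} = \frac{6}{147 + S^{2} + \frac{103 S}{133}}$ ($Y{\left(S \right)} = \frac{6}{-2 + \left(\left(S^{2} + \frac{103 S}{133}\right) + 149\right)} = \frac{6}{-2 + \left(149 + S^{2} + \frac{103 S}{133}\right)} = \frac{6}{147 + S^{2} + \frac{103 S}{133}}$)
$\frac{\left(Y{\left(154 \right)} - 20006\right) - 32100}{-15520} = \frac{\left(\frac{798}{19551 + 103 \cdot 154 + 133 \cdot 154^{2}} - 20006\right) - 32100}{-15520} = \left(\left(\frac{798}{19551 + 15862 + 133 \cdot 23716} - 20006\right) - 32100\right) \left(- \frac{1}{15520}\right) = \left(\left(\frac{798}{19551 + 15862 + 3154228} - 20006\right) - 32100\right) \left(- \frac{1}{15520}\right) = \left(\left(\frac{798}{3189641} - 20006\right) - 32100\right) \left(- \frac{1}{15520}\right) = \left(\left(798 \cdot \frac{1}{3189641} - 20006\right) - 32100\right) \left(- \frac{1}{15520}\right) = \left(\left(\frac{114}{455663} - 20006\right) - 32100\right) \left(- \frac{1}{15520}\right) = \left(- \frac{9115993864}{455663} - 32100\right) \left(- \frac{1}{15520}\right) = \left(- \frac{23742776164}{455663}\right) \left(- \frac{1}{15520}\right) = \frac{5935694041}{1767972440}$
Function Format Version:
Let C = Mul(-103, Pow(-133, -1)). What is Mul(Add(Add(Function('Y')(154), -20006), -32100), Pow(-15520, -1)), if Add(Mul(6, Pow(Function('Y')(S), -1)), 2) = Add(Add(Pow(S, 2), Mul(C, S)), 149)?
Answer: Rational(5935694041, 1767972440) ≈ 3.3573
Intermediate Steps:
C = Rational(103, 133) (C = Mul(-103, Rational(-1, 133)) = Rational(103, 133) ≈ 0.77444)
Function('Y')(S) = Mul(6, Pow(Add(147, Pow(S, 2), Mul(Rational(103, 133), S)), -1)) (Function('Y')(S) = Mul(6, Pow(Add(-2, Add(Add(Pow(S, 2), Mul(Rational(103, 133), S)), 149)), -1)) = Mul(6, Pow(Add(-2, Add(149, Pow(S, 2), Mul(Rational(103, 133), S))), -1)) = Mul(6, Pow(Add(147, Pow(S, 2), Mul(Rational(103, 133), S)), -1)))
Mul(Add(Add(Function('Y')(154), -20006), -32100), Pow(-15520, -1)) = Mul(Add(Add(Mul(798, Pow(Add(19551, Mul(103, 154), Mul(133, Pow(154, 2))), -1)), -20006), -32100), Pow(-15520, -1)) = Mul(Add(Add(Mul(798, Pow(Add(19551, 15862, Mul(133, 23716)), -1)), -20006), -32100), Rational(-1, 15520)) = Mul(Add(Add(Mul(798, Pow(Add(19551, 15862, 3154228), -1)), -20006), -32100), Rational(-1, 15520)) = Mul(Add(Add(Mul(798, Pow(3189641, -1)), -20006), -32100), Rational(-1, 15520)) = Mul(Add(Add(Mul(798, Rational(1, 3189641)), -20006), -32100), Rational(-1, 15520)) = Mul(Add(Add(Rational(114, 455663), -20006), -32100), Rational(-1, 15520)) = Mul(Add(Rational(-9115993864, 455663), -32100), Rational(-1, 15520)) = Mul(Rational(-23742776164, 455663), Rational(-1, 15520)) = Rational(5935694041, 1767972440)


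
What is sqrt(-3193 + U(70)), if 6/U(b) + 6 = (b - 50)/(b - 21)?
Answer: 2*I*sqrt(14987389)/137 ≈ 56.516*I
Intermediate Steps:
U(b) = 6/(-6 + (-50 + b)/(-21 + b)) (U(b) = 6/(-6 + (b - 50)/(b - 21)) = 6/(-6 + (-50 + b)/(-21 + b)))
sqrt(-3193 + U(70)) = sqrt(-3193 + 6*(21 - 1*70)/(-76 + 5*70)) = sqrt(-3193 + 6*(21 - 70)/(-76 + 350)) = sqrt(-3193 + 6*(-49)/274) = sqrt(-3193 + 6*(1/274)*(-49)) = sqrt(-3193 - 147/137) = sqrt(-437588/137) = 2*I*sqrt(14987389)/137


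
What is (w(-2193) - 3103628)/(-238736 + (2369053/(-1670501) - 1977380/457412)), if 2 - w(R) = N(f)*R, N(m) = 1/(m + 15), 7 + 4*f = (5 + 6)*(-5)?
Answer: 296856794686367118/22803035520288181 ≈ 13.018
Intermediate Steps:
f = -31/2 (f = -7/4 + ((5 + 6)*(-5))/4 = -7/4 + (11*(-5))/4 = -7/4 + (1/4)*(-55) = -7/4 - 55/4 = -31/2 ≈ -15.500)
N(m) = 1/(15 + m)
w(R) = 2 + 2*R (w(R) = 2 - R/(15 - 31/2) = 2 - R/(-1/2) = 2 - (-2)*R = 2 + 2*R)
(w(-2193) - 3103628)/(-238736 + (2369053/(-1670501) - 1977380/457412)) = ((2 + 2*(-2193)) - 3103628)/(-238736 + (2369053/(-1670501) - 1977380/457412)) = ((2 - 4386) - 3103628)/(-238736 + (2369053*(-1/1670501) - 1977380*1/457412)) = (-4384 - 3103628)/(-238736 + (-2369053/1670501 - 494345/114353)) = -3108012/(-238736 - 1096712134554/191026800853) = -3108012/(-45606071040576362/191026800853) = -3108012*(-191026800853/45606071040576362) = 296856794686367118/22803035520288181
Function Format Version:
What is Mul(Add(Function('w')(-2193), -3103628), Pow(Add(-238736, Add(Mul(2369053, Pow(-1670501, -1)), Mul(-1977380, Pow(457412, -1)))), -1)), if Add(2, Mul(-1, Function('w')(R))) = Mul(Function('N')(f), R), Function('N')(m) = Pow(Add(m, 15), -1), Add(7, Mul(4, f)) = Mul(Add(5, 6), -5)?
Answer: Rational(296856794686367118, 22803035520288181) ≈ 13.018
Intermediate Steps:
f = Rational(-31, 2) (f = Add(Rational(-7, 4), Mul(Rational(1, 4), Mul(Add(5, 6), -5))) = Add(Rational(-7, 4), Mul(Rational(1, 4), Mul(11, -5))) = Add(Rational(-7, 4), Mul(Rational(1, 4), -55)) = Add(Rational(-7, 4), Rational(-55, 4)) = Rational(-31, 2) ≈ -15.500)
Function('N')(m) = Pow(Add(15, m), -1)
Function('w')(R) = Add(2, Mul(2, R)) (Function('w')(R) = Add(2, Mul(-1, Mul(Pow(Add(15, Rational(-31, 2)), -1), R))) = Add(2, Mul(-1, Mul(Pow(Rational(-1, 2), -1), R))) = Add(2, Mul(-1, Mul(-2, R))) = Add(2, Mul(2, R)))
Mul(Add(Function('w')(-2193), -3103628), Pow(Add(-238736, Add(Mul(2369053, Pow(-1670501, -1)), Mul(-1977380, Pow(457412, -1)))), -1)) = Mul(Add(Add(2, Mul(2, -2193)), -3103628), Pow(Add(-238736, Add(Mul(2369053, Pow(-1670501, -1)), Mul(-1977380, Pow(457412, -1)))), -1)) = Mul(Add(Add(2, -4386), -3103628), Pow(Add(-238736, Add(Mul(2369053, Rational(-1, 1670501)), Mul(-1977380, Rational(1, 457412)))), -1)) = Mul(Add(-4384, -3103628), Pow(Add(-238736, Add(Rational(-2369053, 1670501), Rational(-494345, 114353))), -1)) = Mul(-3108012, Pow(Add(-238736, Rational(-1096712134554, 191026800853)), -1)) = Mul(-3108012, Pow(Rational(-45606071040576362, 191026800853), -1)) = Mul(-3108012, Rational(-191026800853, 45606071040576362)) = Rational(296856794686367118, 22803035520288181)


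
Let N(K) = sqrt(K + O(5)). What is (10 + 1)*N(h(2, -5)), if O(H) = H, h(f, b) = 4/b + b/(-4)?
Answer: 11*sqrt(545)/10 ≈ 25.680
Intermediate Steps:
h(f, b) = 4/b - b/4 (h(f, b) = 4/b + b*(-1/4) = 4/b - b/4)
N(K) = sqrt(5 + K) (N(K) = sqrt(K + 5) = sqrt(5 + K))
(10 + 1)*N(h(2, -5)) = (10 + 1)*sqrt(5 + (4/(-5) - 1/4*(-5))) = 11*sqrt(5 + (4*(-1/5) + 5/4)) = 11*sqrt(5 + (-4/5 + 5/4)) = 11*sqrt(5 + 9/20) = 11*sqrt(109/20) = 11*(sqrt(545)/10) = 11*sqrt(545)/10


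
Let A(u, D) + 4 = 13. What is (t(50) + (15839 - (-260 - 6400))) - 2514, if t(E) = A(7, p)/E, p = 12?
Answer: 999259/50 ≈ 19985.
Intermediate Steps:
A(u, D) = 9 (A(u, D) = -4 + 13 = 9)
t(E) = 9/E
(t(50) + (15839 - (-260 - 6400))) - 2514 = (9/50 + (15839 - (-260 - 6400))) - 2514 = (9*(1/50) + (15839 - 1*(-6660))) - 2514 = (9/50 + (15839 + 6660)) - 2514 = (9/50 + 22499) - 2514 = 1124959/50 - 2514 = 999259/50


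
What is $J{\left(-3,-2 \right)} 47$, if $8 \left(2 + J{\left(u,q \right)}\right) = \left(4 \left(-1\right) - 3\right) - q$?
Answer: $- \frac{987}{8} \approx -123.38$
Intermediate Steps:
$J{\left(u,q \right)} = - \frac{23}{8} - \frac{q}{8}$ ($J{\left(u,q \right)} = -2 + \frac{\left(4 \left(-1\right) - 3\right) - q}{8} = -2 + \frac{\left(-4 - 3\right) - q}{8} = -2 + \frac{-7 - q}{8} = -2 - \left(\frac{7}{8} + \frac{q}{8}\right) = - \frac{23}{8} - \frac{q}{8}$)
$J{\left(-3,-2 \right)} 47 = \left(- \frac{23}{8} - - \frac{1}{4}\right) 47 = \left(- \frac{23}{8} + \frac{1}{4}\right) 47 = \left(- \frac{21}{8}\right) 47 = - \frac{987}{8}$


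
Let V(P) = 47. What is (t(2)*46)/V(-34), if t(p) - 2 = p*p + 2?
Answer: 368/47 ≈ 7.8298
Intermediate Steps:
t(p) = 4 + p² (t(p) = 2 + (p*p + 2) = 2 + (p² + 2) = 2 + (2 + p²) = 4 + p²)
(t(2)*46)/V(-34) = ((4 + 2²)*46)/47 = ((4 + 4)*46)*(1/47) = (8*46)*(1/47) = 368*(1/47) = 368/47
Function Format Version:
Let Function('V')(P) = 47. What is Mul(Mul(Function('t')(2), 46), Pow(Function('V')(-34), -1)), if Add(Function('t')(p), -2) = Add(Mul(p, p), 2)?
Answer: Rational(368, 47) ≈ 7.8298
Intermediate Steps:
Function('t')(p) = Add(4, Pow(p, 2)) (Function('t')(p) = Add(2, Add(Mul(p, p), 2)) = Add(2, Add(Pow(p, 2), 2)) = Add(2, Add(2, Pow(p, 2))) = Add(4, Pow(p, 2)))
Mul(Mul(Function('t')(2), 46), Pow(Function('V')(-34), -1)) = Mul(Mul(Add(4, Pow(2, 2)), 46), Pow(47, -1)) = Mul(Mul(Add(4, 4), 46), Rational(1, 47)) = Mul(Mul(8, 46), Rational(1, 47)) = Mul(368, Rational(1, 47)) = Rational(368, 47)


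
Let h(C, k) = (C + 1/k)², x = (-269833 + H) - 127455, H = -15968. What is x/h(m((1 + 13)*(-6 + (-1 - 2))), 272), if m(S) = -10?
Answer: -30574331904/7392961 ≈ -4135.6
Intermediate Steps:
x = -413256 (x = (-269833 - 15968) - 127455 = -285801 - 127455 = -413256)
x/h(m((1 + 13)*(-6 + (-1 - 2))), 272) = -413256*73984/(1 - 10*272)² = -413256*73984/(1 - 2720)² = -413256/((1/73984)*(-2719)²) = -413256/((1/73984)*7392961) = -413256/7392961/73984 = -413256*73984/7392961 = -30574331904/7392961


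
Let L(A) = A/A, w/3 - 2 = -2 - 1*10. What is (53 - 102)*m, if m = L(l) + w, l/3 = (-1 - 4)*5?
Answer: 1421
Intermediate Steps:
w = -30 (w = 6 + 3*(-2 - 1*10) = 6 + 3*(-2 - 10) = 6 + 3*(-12) = 6 - 36 = -30)
l = -75 (l = 3*((-1 - 4)*5) = 3*(-5*5) = 3*(-25) = -75)
L(A) = 1
m = -29 (m = 1 - 30 = -29)
(53 - 102)*m = (53 - 102)*(-29) = -49*(-29) = 1421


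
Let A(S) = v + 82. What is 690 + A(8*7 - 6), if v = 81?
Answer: 853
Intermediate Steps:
A(S) = 163 (A(S) = 81 + 82 = 163)
690 + A(8*7 - 6) = 690 + 163 = 853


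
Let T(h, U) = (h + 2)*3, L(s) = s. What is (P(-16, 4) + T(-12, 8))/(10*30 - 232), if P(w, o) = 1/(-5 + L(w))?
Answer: -631/1428 ≈ -0.44188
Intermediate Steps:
P(w, o) = 1/(-5 + w)
T(h, U) = 6 + 3*h (T(h, U) = (2 + h)*3 = 6 + 3*h)
(P(-16, 4) + T(-12, 8))/(10*30 - 232) = (1/(-5 - 16) + (6 + 3*(-12)))/(10*30 - 232) = (1/(-21) + (6 - 36))/(300 - 232) = (-1/21 - 30)/68 = -631/21*1/68 = -631/1428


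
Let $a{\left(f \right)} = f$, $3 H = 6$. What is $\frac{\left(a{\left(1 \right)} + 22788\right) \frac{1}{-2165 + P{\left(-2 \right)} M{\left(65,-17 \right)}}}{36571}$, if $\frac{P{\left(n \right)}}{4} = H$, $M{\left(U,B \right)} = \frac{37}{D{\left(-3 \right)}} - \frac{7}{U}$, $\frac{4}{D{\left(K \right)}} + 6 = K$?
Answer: $- \frac{1481285}{6731660541} \approx -0.00022005$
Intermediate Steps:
$H = 2$ ($H = \frac{1}{3} \cdot 6 = 2$)
$D{\left(K \right)} = \frac{4}{-6 + K}$
$M{\left(U,B \right)} = - \frac{333}{4} - \frac{7}{U}$ ($M{\left(U,B \right)} = \frac{37}{4 \frac{1}{-6 - 3}} - \frac{7}{U} = \frac{37}{4 \frac{1}{-9}} - \frac{7}{U} = \frac{37}{4 \left(- \frac{1}{9}\right)} - \frac{7}{U} = \frac{37}{- \frac{4}{9}} - \frac{7}{U} = 37 \left(- \frac{9}{4}\right) - \frac{7}{U} = - \frac{333}{4} - \frac{7}{U}$)
$P{\left(n \right)} = 8$ ($P{\left(n \right)} = 4 \cdot 2 = 8$)
$\frac{\left(a{\left(1 \right)} + 22788\right) \frac{1}{-2165 + P{\left(-2 \right)} M{\left(65,-17 \right)}}}{36571} = \frac{\left(1 + 22788\right) \frac{1}{-2165 + 8 \left(- \frac{333}{4} - \frac{7}{65}\right)}}{36571} = \frac{22789}{-2165 + 8 \left(- \frac{333}{4} - \frac{7}{65}\right)} \frac{1}{36571} = \frac{22789}{-2165 + 8 \left(- \frac{21673}{260}\right)} \frac{1}{36571} = \frac{22789}{-2165 - \frac{43346}{65}} \cdot \frac{1}{36571} = \frac{22789}{- \frac{184071}{65}} \cdot \frac{1}{36571} = 22789 \left(- \frac{65}{184071}\right) \frac{1}{36571} = \left(- \frac{1481285}{184071}\right) \frac{1}{36571} = - \frac{1481285}{6731660541}$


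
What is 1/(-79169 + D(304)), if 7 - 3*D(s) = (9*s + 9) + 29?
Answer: -3/240274 ≈ -1.2486e-5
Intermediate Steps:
D(s) = -31/3 - 3*s (D(s) = 7/3 - ((9*s + 9) + 29)/3 = 7/3 - ((9 + 9*s) + 29)/3 = 7/3 - (38 + 9*s)/3 = 7/3 + (-38/3 - 3*s) = -31/3 - 3*s)
1/(-79169 + D(304)) = 1/(-79169 + (-31/3 - 3*304)) = 1/(-79169 + (-31/3 - 912)) = 1/(-79169 - 2767/3) = 1/(-240274/3) = -3/240274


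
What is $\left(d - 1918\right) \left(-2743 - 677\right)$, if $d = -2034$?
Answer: $13515840$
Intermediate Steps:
$\left(d - 1918\right) \left(-2743 - 677\right) = \left(-2034 - 1918\right) \left(-2743 - 677\right) = \left(-3952\right) \left(-3420\right) = 13515840$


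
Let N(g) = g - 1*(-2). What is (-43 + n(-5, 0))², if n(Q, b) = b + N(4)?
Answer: 1369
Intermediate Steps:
N(g) = 2 + g (N(g) = g + 2 = 2 + g)
n(Q, b) = 6 + b (n(Q, b) = b + (2 + 4) = b + 6 = 6 + b)
(-43 + n(-5, 0))² = (-43 + (6 + 0))² = (-43 + 6)² = (-37)² = 1369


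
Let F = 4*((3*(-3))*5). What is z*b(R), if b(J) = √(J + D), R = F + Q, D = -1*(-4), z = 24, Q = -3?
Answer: 24*I*√179 ≈ 321.1*I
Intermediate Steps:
F = -180 (F = 4*(-9*5) = 4*(-45) = -180)
D = 4
R = -183 (R = -180 - 3 = -183)
b(J) = √(4 + J) (b(J) = √(J + 4) = √(4 + J))
z*b(R) = 24*√(4 - 183) = 24*√(-179) = 24*(I*√179) = 24*I*√179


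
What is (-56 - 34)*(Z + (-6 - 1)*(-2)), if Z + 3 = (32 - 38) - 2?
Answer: -270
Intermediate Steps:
Z = -11 (Z = -3 + ((32 - 38) - 2) = -3 + (-6 - 2) = -3 - 8 = -11)
(-56 - 34)*(Z + (-6 - 1)*(-2)) = (-56 - 34)*(-11 + (-6 - 1)*(-2)) = -90*(-11 - 7*(-2)) = -90*(-11 + 14) = -90*3 = -270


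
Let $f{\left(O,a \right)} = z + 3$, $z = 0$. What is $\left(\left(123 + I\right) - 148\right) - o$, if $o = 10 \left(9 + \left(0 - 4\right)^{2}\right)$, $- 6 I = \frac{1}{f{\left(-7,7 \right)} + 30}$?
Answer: $- \frac{54451}{198} \approx -275.0$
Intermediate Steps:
$f{\left(O,a \right)} = 3$ ($f{\left(O,a \right)} = 0 + 3 = 3$)
$I = - \frac{1}{198}$ ($I = - \frac{1}{6 \left(3 + 30\right)} = - \frac{1}{6 \cdot 33} = \left(- \frac{1}{6}\right) \frac{1}{33} = - \frac{1}{198} \approx -0.0050505$)
$o = 250$ ($o = 10 \left(9 + \left(-4\right)^{2}\right) = 10 \left(9 + 16\right) = 10 \cdot 25 = 250$)
$\left(\left(123 + I\right) - 148\right) - o = \left(\left(123 - \frac{1}{198}\right) - 148\right) - 250 = \left(\frac{24353}{198} - 148\right) - 250 = - \frac{4951}{198} - 250 = - \frac{54451}{198}$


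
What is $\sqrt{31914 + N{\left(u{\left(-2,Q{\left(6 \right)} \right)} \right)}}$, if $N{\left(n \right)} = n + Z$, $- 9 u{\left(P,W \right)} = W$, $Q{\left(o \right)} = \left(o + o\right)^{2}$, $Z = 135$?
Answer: $\sqrt{32033} \approx 178.98$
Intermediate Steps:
$Q{\left(o \right)} = 4 o^{2}$ ($Q{\left(o \right)} = \left(2 o\right)^{2} = 4 o^{2}$)
$u{\left(P,W \right)} = - \frac{W}{9}$
$N{\left(n \right)} = 135 + n$ ($N{\left(n \right)} = n + 135 = 135 + n$)
$\sqrt{31914 + N{\left(u{\left(-2,Q{\left(6 \right)} \right)} \right)}} = \sqrt{31914 + \left(135 - \frac{4 \cdot 6^{2}}{9}\right)} = \sqrt{31914 + \left(135 - \frac{4 \cdot 36}{9}\right)} = \sqrt{31914 + \left(135 - 16\right)} = \sqrt{31914 + 119} = \sqrt{32033}$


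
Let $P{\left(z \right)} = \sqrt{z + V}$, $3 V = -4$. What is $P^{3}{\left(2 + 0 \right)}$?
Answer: $\frac{2 \sqrt{6}}{9} \approx 0.54433$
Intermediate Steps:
$V = - \frac{4}{3}$ ($V = \frac{1}{3} \left(-4\right) = - \frac{4}{3} \approx -1.3333$)
$P{\left(z \right)} = \sqrt{- \frac{4}{3} + z}$ ($P{\left(z \right)} = \sqrt{z - \frac{4}{3}} = \sqrt{- \frac{4}{3} + z}$)
$P^{3}{\left(2 + 0 \right)} = \left(\frac{\sqrt{-12 + 9 \left(2 + 0\right)}}{3}\right)^{3} = \left(\frac{\sqrt{-12 + 9 \cdot 2}}{3}\right)^{3} = \left(\frac{\sqrt{-12 + 18}}{3}\right)^{3} = \left(\frac{\sqrt{6}}{3}\right)^{3} = \frac{2 \sqrt{6}}{9}$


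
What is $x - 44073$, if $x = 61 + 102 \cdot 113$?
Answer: $-32486$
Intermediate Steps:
$x = 11587$ ($x = 61 + 11526 = 11587$)
$x - 44073 = 11587 - 44073 = -32486$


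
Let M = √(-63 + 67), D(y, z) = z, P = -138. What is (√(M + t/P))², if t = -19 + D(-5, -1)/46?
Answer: 13571/6348 ≈ 2.1378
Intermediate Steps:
t = -875/46 (t = -19 - 1/46 = -875/46 ≈ -19.022)
M = 2 (M = √4 = 2)
(√(M + t/P))² = (√(2 - 875/46/(-138)))² = (√(2 - 875/46*(-1/138)))² = (√(2 + 875/6348))² = (√(13571/6348))² = (√40713/138)² = 13571/6348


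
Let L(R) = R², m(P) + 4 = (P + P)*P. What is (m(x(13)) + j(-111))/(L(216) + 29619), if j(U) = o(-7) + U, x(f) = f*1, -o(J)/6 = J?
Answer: 53/15255 ≈ 0.0034743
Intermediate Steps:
o(J) = -6*J
x(f) = f
m(P) = -4 + 2*P² (m(P) = -4 + (P + P)*P = -4 + (2*P)*P = -4 + 2*P²)
j(U) = 42 + U (j(U) = -6*(-7) + U = 42 + U)
(m(x(13)) + j(-111))/(L(216) + 29619) = ((-4 + 2*13²) + (42 - 111))/(216² + 29619) = ((-4 + 2*169) - 69)/(46656 + 29619) = ((-4 + 338) - 69)/76275 = (334 - 69)*(1/76275) = 265*(1/76275) = 53/15255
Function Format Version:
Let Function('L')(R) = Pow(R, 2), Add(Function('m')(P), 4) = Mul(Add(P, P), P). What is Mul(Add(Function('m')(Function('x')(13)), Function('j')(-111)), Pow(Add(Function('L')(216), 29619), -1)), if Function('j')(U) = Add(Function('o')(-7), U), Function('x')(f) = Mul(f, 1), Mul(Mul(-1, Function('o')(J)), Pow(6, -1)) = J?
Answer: Rational(53, 15255) ≈ 0.0034743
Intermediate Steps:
Function('o')(J) = Mul(-6, J)
Function('x')(f) = f
Function('m')(P) = Add(-4, Mul(2, Pow(P, 2))) (Function('m')(P) = Add(-4, Mul(Add(P, P), P)) = Add(-4, Mul(Mul(2, P), P)) = Add(-4, Mul(2, Pow(P, 2))))
Function('j')(U) = Add(42, U) (Function('j')(U) = Add(Mul(-6, -7), U) = Add(42, U))
Mul(Add(Function('m')(Function('x')(13)), Function('j')(-111)), Pow(Add(Function('L')(216), 29619), -1)) = Mul(Add(Add(-4, Mul(2, Pow(13, 2))), Add(42, -111)), Pow(Add(Pow(216, 2), 29619), -1)) = Mul(Add(Add(-4, Mul(2, 169)), -69), Pow(Add(46656, 29619), -1)) = Mul(Add(Add(-4, 338), -69), Pow(76275, -1)) = Mul(Add(334, -69), Rational(1, 76275)) = Mul(265, Rational(1, 76275)) = Rational(53, 15255)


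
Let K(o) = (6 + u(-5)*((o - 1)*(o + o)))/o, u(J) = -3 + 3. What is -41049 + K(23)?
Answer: -944121/23 ≈ -41049.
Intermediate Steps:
u(J) = 0
K(o) = 6/o (K(o) = (6 + 0*((o - 1)*(o + o)))/o = (6 + 0*((-1 + o)*(2*o)))/o = (6 + 0*(2*o*(-1 + o)))/o = (6 + 0)/o = 6/o)
-41049 + K(23) = -41049 + 6/23 = -944121/23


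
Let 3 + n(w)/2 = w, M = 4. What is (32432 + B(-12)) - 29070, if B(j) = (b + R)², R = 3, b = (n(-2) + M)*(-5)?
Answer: 4451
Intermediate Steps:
n(w) = -6 + 2*w
b = 30 (b = ((-6 + 2*(-2)) + 4)*(-5) = ((-6 - 4) + 4)*(-5) = (-10 + 4)*(-5) = -6*(-5) = 30)
B(j) = 1089 (B(j) = (30 + 3)² = 33² = 1089)
(32432 + B(-12)) - 29070 = (32432 + 1089) - 29070 = 33521 - 29070 = 4451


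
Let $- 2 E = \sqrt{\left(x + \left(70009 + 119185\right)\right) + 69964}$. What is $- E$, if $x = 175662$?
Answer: $\sqrt{108705} \approx 329.7$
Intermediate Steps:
$E = - \sqrt{108705}$ ($E = - \frac{\sqrt{\left(175662 + \left(70009 + 119185\right)\right) + 69964}}{2} = - \frac{\sqrt{\left(175662 + 189194\right) + 69964}}{2} = - \frac{\sqrt{364856 + 69964}}{2} = - \frac{\sqrt{434820}}{2} = - \frac{2 \sqrt{108705}}{2} = - \sqrt{108705} \approx -329.7$)
$- E = - \left(-1\right) \sqrt{108705} = \sqrt{108705}$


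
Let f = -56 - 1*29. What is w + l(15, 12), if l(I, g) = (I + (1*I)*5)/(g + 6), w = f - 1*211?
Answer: -291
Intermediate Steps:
f = -85 (f = -56 - 29 = -85)
w = -296 (w = -85 - 1*211 = -85 - 211 = -296)
l(I, g) = 6*I/(6 + g) (l(I, g) = (I + I*5)/(6 + g) = (I + 5*I)/(6 + g) = (6*I)/(6 + g) = 6*I/(6 + g))
w + l(15, 12) = -296 + 6*15/(6 + 12) = -296 + 6*15/18 = -296 + 6*15*(1/18) = -296 + 5 = -291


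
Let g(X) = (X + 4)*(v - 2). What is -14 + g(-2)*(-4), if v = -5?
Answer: 42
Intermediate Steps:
g(X) = -28 - 7*X (g(X) = (X + 4)*(-5 - 2) = (4 + X)*(-7) = -28 - 7*X)
-14 + g(-2)*(-4) = -14 + (-28 - 7*(-2))*(-4) = -14 + (-28 + 14)*(-4) = -14 - 14*(-4) = -14 + 56 = 42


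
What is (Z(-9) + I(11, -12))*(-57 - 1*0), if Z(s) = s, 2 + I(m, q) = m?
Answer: 0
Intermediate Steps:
I(m, q) = -2 + m
(Z(-9) + I(11, -12))*(-57 - 1*0) = (-9 + (-2 + 11))*(-57 - 1*0) = (-9 + 9)*(-57 + 0) = 0*(-57) = 0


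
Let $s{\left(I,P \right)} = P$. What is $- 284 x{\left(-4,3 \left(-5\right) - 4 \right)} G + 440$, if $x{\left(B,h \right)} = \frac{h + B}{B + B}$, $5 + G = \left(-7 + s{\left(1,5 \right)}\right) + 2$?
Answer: $\frac{9045}{2} \approx 4522.5$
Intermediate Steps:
$G = -5$ ($G = -5 + \left(\left(-7 + 5\right) + 2\right) = -5 + \left(-2 + 2\right) = -5 + 0 = -5$)
$x{\left(B,h \right)} = \frac{B + h}{2 B}$
$- 284 x{\left(-4,3 \left(-5\right) - 4 \right)} G + 440 = - 284 \frac{-4 + \left(3 \left(-5\right) - 4\right)}{2 \left(-4\right)} \left(-5\right) + 440 = - 284 \cdot \frac{1}{2} \left(- \frac{1}{4}\right) \left(-4 - 19\right) \left(-5\right) + 440 = - 284 \cdot \frac{1}{2} \left(- \frac{1}{4}\right) \left(-23\right) \left(-5\right) + 440 = - 284 \cdot \frac{23}{8} \left(-5\right) + 440 = \left(-284\right) \left(- \frac{115}{8}\right) + 440 = \frac{8165}{2} + 440 = \frac{9045}{2}$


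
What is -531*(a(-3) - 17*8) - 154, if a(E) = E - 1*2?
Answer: 74717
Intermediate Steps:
a(E) = -2 + E (a(E) = E - 2 = -2 + E)
-531*(a(-3) - 17*8) - 154 = -531*((-2 - 3) - 17*8) - 154 = -531*(-5 - 136) - 154 = -531*(-141) - 154 = 74871 - 154 = 74717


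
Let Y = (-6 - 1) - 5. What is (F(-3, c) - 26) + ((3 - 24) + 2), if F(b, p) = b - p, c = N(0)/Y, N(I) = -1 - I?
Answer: -577/12 ≈ -48.083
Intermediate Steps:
Y = -12 (Y = -7 - 5 = -12)
c = 1/12 (c = (-1 - 1*0)/(-12) = (-1 + 0)*(-1/12) = -1*(-1/12) = 1/12 ≈ 0.083333)
(F(-3, c) - 26) + ((3 - 24) + 2) = ((-3 - 1*1/12) - 26) + ((3 - 24) + 2) = ((-3 - 1/12) - 26) + (-21 + 2) = (-37/12 - 26) - 19 = -349/12 - 19 = -577/12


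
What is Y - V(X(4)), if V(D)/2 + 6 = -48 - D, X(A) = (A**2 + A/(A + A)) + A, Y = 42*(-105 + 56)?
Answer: -1909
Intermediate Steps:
Y = -2058 (Y = 42*(-49) = -2058)
X(A) = 1/2 + A + A**2 (X(A) = (A**2 + A/((2*A))) + A = (A**2 + (1/(2*A))*A) + A = (A**2 + 1/2) + A = (1/2 + A**2) + A = 1/2 + A + A**2)
V(D) = -108 - 2*D (V(D) = -12 + 2*(-48 - D) = -12 + (-96 - 2*D) = -108 - 2*D)
Y - V(X(4)) = -2058 - (-108 - 2*(1/2 + 4 + 4**2)) = -2058 - (-108 - 2*(1/2 + 4 + 16)) = -2058 - (-108 - 2*41/2) = -2058 - (-108 - 41) = -2058 - 1*(-149) = -2058 + 149 = -1909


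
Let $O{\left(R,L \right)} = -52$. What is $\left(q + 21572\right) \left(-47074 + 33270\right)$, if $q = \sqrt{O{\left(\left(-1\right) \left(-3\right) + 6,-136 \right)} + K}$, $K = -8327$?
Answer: $-297779888 - 289884 i \sqrt{19} \approx -2.9778 \cdot 10^{8} - 1.2636 \cdot 10^{6} i$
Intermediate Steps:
$q = 21 i \sqrt{19}$ ($q = \sqrt{-52 - 8327} = \sqrt{-8379} = 21 i \sqrt{19} \approx 91.537 i$)
$\left(q + 21572\right) \left(-47074 + 33270\right) = \left(21 i \sqrt{19} + 21572\right) \left(-47074 + 33270\right) = \left(21572 + 21 i \sqrt{19}\right) \left(-13804\right) = -297779888 - 289884 i \sqrt{19}$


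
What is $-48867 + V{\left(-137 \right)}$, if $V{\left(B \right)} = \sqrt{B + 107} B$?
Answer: $-48867 - 137 i \sqrt{30} \approx -48867.0 - 750.38 i$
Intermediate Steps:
$V{\left(B \right)} = B \sqrt{107 + B}$ ($V{\left(B \right)} = \sqrt{107 + B} B = B \sqrt{107 + B}$)
$-48867 + V{\left(-137 \right)} = -48867 - 137 \sqrt{107 - 137} = -48867 - 137 \sqrt{-30} = -48867 - 137 i \sqrt{30}$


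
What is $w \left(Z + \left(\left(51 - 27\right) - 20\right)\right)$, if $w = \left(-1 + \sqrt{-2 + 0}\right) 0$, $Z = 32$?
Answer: $0$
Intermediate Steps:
$w = 0$ ($w = \left(-1 + \sqrt{-2}\right) 0 = \left(-1 + i \sqrt{2}\right) 0 = 0$)
$w \left(Z + \left(\left(51 - 27\right) - 20\right)\right) = 0 \left(32 + \left(\left(51 - 27\right) - 20\right)\right) = 0 \left(32 + \left(24 - 20\right)\right) = 0 \left(32 + 4\right) = 0 \cdot 36 = 0$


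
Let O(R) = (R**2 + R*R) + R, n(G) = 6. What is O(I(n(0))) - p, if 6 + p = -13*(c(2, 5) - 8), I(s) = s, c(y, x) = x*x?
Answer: 305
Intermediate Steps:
c(y, x) = x**2
p = -227 (p = -6 - 13*(5**2 - 8) = -6 - 13*(25 - 8) = -6 - 13*17 = -6 - 221 = -227)
O(R) = R + 2*R**2 (O(R) = (R**2 + R**2) + R = 2*R**2 + R = R + 2*R**2)
O(I(n(0))) - p = 6*(1 + 2*6) - 1*(-227) = 6*(1 + 12) + 227 = 6*13 + 227 = 78 + 227 = 305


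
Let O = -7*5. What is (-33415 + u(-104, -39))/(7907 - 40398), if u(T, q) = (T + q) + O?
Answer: 33593/32491 ≈ 1.0339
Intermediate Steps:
O = -35
u(T, q) = -35 + T + q (u(T, q) = (T + q) - 35 = -35 + T + q)
(-33415 + u(-104, -39))/(7907 - 40398) = (-33415 + (-35 - 104 - 39))/(7907 - 40398) = (-33415 - 178)/(-32491) = -33593*(-1/32491) = 33593/32491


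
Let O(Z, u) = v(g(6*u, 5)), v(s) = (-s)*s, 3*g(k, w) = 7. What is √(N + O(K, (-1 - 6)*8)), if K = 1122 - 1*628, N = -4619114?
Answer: 5*I*√1662883/3 ≈ 2149.2*I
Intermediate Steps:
g(k, w) = 7/3 (g(k, w) = (⅓)*7 = 7/3)
v(s) = -s²
K = 494 (K = 1122 - 628 = 494)
O(Z, u) = -49/9 (O(Z, u) = -(7/3)² = -1*49/9 = -49/9)
√(N + O(K, (-1 - 6)*8)) = √(-4619114 - 49/9) = √(-41572075/9) = 5*I*√1662883/3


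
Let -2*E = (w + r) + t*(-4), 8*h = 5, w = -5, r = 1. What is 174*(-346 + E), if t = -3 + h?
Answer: -121365/2 ≈ -60683.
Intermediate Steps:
h = 5/8 (h = (⅛)*5 = 5/8 ≈ 0.62500)
t = -19/8 (t = -3 + 5/8 = -19/8 ≈ -2.3750)
E = -11/4 (E = -((-5 + 1) - 19/8*(-4))/2 = -(-4 + 19/2)/2 = -½*11/2 = -11/4 ≈ -2.7500)
174*(-346 + E) = 174*(-346 - 11/4) = 174*(-1395/4) = -121365/2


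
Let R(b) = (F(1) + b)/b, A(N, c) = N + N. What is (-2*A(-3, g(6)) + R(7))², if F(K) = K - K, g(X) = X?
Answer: 169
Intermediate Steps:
F(K) = 0
A(N, c) = 2*N
R(b) = 1 (R(b) = (0 + b)/b = b/b = 1)
(-2*A(-3, g(6)) + R(7))² = (-4*(-3) + 1)² = (-2*(-6) + 1)² = (12 + 1)² = 13² = 169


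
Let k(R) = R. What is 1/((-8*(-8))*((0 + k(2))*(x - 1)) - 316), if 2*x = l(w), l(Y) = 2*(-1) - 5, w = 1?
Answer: -1/892 ≈ -0.0011211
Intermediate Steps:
l(Y) = -7 (l(Y) = -2 - 5 = -7)
x = -7/2 (x = (½)*(-7) = -7/2 ≈ -3.5000)
1/((-8*(-8))*((0 + k(2))*(x - 1)) - 316) = 1/((-8*(-8))*((0 + 2)*(-7/2 - 1)) - 316) = 1/(64*(2*(-9/2)) - 316) = 1/(64*(-9) - 316) = 1/(-576 - 316) = 1/(-892) = -1/892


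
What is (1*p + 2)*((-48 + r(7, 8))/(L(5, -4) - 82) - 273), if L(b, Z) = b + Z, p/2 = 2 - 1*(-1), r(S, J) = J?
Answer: -176584/81 ≈ -2180.1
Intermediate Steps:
p = 6 (p = 2*(2 - 1*(-1)) = 2*(2 + 1) = 2*3 = 6)
L(b, Z) = Z + b
(1*p + 2)*((-48 + r(7, 8))/(L(5, -4) - 82) - 273) = (1*6 + 2)*((-48 + 8)/((-4 + 5) - 82) - 273) = (6 + 2)*(-40/(1 - 82) - 273) = 8*(-40/(-81) - 273) = 8*(-40*(-1/81) - 273) = 8*(40/81 - 273) = 8*(-22073/81) = -176584/81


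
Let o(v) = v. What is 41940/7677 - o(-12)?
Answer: 14896/853 ≈ 17.463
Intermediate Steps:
41940/7677 - o(-12) = 41940/7677 - 1*(-12) = 41940*(1/7677) + 12 = 4660/853 + 12 = 14896/853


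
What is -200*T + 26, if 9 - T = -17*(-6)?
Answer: 18626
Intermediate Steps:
T = -93 (T = 9 - (-17)*(-6) = 9 - 1*102 = 9 - 102 = -93)
-200*T + 26 = -200*(-93) + 26 = 18600 + 26 = 18626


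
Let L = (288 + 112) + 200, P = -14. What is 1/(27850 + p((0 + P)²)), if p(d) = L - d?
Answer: 1/28254 ≈ 3.5393e-5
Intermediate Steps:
L = 600 (L = 400 + 200 = 600)
p(d) = 600 - d
1/(27850 + p((0 + P)²)) = 1/(27850 + (600 - (0 - 14)²)) = 1/(27850 + (600 - 1*(-14)²)) = 1/(27850 + (600 - 1*196)) = 1/(27850 + (600 - 196)) = 1/(27850 + 404) = 1/28254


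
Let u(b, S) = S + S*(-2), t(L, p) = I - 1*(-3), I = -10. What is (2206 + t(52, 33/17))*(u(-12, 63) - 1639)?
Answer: -3742698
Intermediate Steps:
t(L, p) = -7 (t(L, p) = -10 - 1*(-3) = -10 + 3 = -7)
u(b, S) = -S (u(b, S) = S - 2*S = -S)
(2206 + t(52, 33/17))*(u(-12, 63) - 1639) = (2206 - 7)*(-1*63 - 1639) = 2199*(-63 - 1639) = 2199*(-1702) = -3742698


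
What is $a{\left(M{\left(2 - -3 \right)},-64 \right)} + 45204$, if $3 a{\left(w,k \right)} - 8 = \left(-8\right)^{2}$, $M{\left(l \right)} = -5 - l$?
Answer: $45228$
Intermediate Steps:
$a{\left(w,k \right)} = 24$ ($a{\left(w,k \right)} = \frac{8}{3} + \frac{\left(-8\right)^{2}}{3} = \frac{8}{3} + \frac{1}{3} \cdot 64 = \frac{8}{3} + \frac{64}{3} = 24$)
$a{\left(M{\left(2 - -3 \right)},-64 \right)} + 45204 = 24 + 45204 = 45228$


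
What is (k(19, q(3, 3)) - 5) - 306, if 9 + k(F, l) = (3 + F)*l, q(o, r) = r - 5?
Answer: -364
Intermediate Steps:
q(o, r) = -5 + r
k(F, l) = -9 + l*(3 + F) (k(F, l) = -9 + (3 + F)*l = -9 + l*(3 + F))
(k(19, q(3, 3)) - 5) - 306 = ((-9 + 3*(-5 + 3) + 19*(-5 + 3)) - 5) - 306 = ((-9 + 3*(-2) + 19*(-2)) - 5) - 306 = ((-9 - 6 - 38) - 5) - 306 = (-53 - 5) - 306 = -58 - 306 = -364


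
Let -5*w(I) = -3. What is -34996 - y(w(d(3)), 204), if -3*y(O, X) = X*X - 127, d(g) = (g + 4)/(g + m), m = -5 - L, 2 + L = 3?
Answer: -63499/3 ≈ -21166.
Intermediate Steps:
L = 1 (L = -2 + 3 = 1)
m = -6 (m = -5 - 1*1 = -5 - 1 = -6)
d(g) = (4 + g)/(-6 + g) (d(g) = (g + 4)/(g - 6) = (4 + g)/(-6 + g))
w(I) = ⅗ (w(I) = -⅕*(-3) = ⅗)
y(O, X) = 127/3 - X²/3 (y(O, X) = -(X*X - 127)/3 = -(X² - 127)/3 = -(-127 + X²)/3 = 127/3 - X²/3)
-34996 - y(w(d(3)), 204) = -34996 - (127/3 - ⅓*204²) = -34996 - (127/3 - ⅓*41616) = -34996 - (127/3 - 13872) = -34996 - 1*(-41489/3) = -34996 + 41489/3 = -63499/3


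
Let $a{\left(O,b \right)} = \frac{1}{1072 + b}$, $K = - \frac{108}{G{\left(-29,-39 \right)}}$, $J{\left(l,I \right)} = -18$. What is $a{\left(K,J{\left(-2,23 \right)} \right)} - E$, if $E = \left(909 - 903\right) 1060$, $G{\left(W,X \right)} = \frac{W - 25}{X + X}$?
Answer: $- \frac{6703439}{1054} \approx -6360.0$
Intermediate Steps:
$G{\left(W,X \right)} = \frac{-25 + W}{2 X}$
$K = -156$ ($K = - \frac{108}{\frac{1}{2} \frac{1}{-39} \left(-25 - 29\right)} = - \frac{108}{\frac{1}{2} \left(- \frac{1}{39}\right) \left(-54\right)} = - \frac{108}{\frac{9}{13}} = \left(-108\right) \frac{13}{9} = -156$)
$E = 6360$ ($E = 6 \cdot 1060 = 6360$)
$a{\left(K,J{\left(-2,23 \right)} \right)} - E = \frac{1}{1072 - 18} - 6360 = \frac{1}{1054} - 6360 = - \frac{6703439}{1054}$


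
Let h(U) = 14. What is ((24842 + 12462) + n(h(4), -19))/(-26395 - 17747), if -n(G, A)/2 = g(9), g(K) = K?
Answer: -18643/22071 ≈ -0.84468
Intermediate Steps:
n(G, A) = -18 (n(G, A) = -2*9 = -18)
((24842 + 12462) + n(h(4), -19))/(-26395 - 17747) = ((24842 + 12462) - 18)/(-26395 - 17747) = (37304 - 18)/(-44142) = 37286*(-1/44142) = -18643/22071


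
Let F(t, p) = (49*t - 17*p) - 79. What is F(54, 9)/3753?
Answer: 2414/3753 ≈ 0.64322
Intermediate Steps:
F(t, p) = -79 - 17*p + 49*t (F(t, p) = (-17*p + 49*t) - 79 = -79 - 17*p + 49*t)
F(54, 9)/3753 = (-79 - 17*9 + 49*54)/3753 = (-79 - 153 + 2646)*(1/3753) = 2414*(1/3753) = 2414/3753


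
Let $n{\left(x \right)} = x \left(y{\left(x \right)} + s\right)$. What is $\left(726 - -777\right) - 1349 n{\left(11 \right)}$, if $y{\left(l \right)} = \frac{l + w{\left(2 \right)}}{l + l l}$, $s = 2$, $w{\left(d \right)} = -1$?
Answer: $- \frac{175795}{6} \approx -29299.0$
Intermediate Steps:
$y{\left(l \right)} = \frac{-1 + l}{l + l^{2}}$ ($y{\left(l \right)} = \frac{l - 1}{l + l l} = \frac{-1 + l}{l + l^{2}}$)
$n{\left(x \right)} = x \left(2 + \frac{-1 + x}{x \left(1 + x\right)}\right)$ ($n{\left(x \right)} = x \left(\frac{-1 + x}{x \left(1 + x\right)} + 2\right) = x \left(2 + \frac{-1 + x}{x \left(1 + x\right)}\right)$)
$\left(726 - -777\right) - 1349 n{\left(11 \right)} = \left(726 - -777\right) - 1349 \frac{-1 + 11 + 2 \cdot 11 \left(1 + 11\right)}{1 + 11} = \left(726 + 777\right) - 1349 \frac{-1 + 11 + 2 \cdot 11 \cdot 12}{12} = 1503 - 1349 \frac{-1 + 11 + 264}{12} = 1503 - 1349 \cdot \frac{1}{12} \cdot 274 = 1503 - \frac{184813}{6} = - \frac{175795}{6}$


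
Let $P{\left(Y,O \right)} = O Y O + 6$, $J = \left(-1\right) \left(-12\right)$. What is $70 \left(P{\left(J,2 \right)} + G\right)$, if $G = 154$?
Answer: $14560$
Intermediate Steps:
$J = 12$
$P{\left(Y,O \right)} = 6 + Y O^{2}$ ($P{\left(Y,O \right)} = Y O^{2} + 6 = 6 + Y O^{2}$)
$70 \left(P{\left(J,2 \right)} + G\right) = 70 \left(\left(6 + 12 \cdot 2^{2}\right) + 154\right) = 70 \left(\left(6 + 12 \cdot 4\right) + 154\right) = 70 \left(\left(6 + 48\right) + 154\right) = 70 \left(54 + 154\right) = 70 \cdot 208 = 14560$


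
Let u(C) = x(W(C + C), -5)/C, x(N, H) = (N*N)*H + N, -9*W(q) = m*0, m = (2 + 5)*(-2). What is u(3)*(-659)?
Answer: 0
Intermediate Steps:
m = -14 (m = 7*(-2) = -14)
W(q) = 0 (W(q) = -(-14)*0/9 = -1/9*0 = 0)
x(N, H) = N + H*N**2 (x(N, H) = N**2*H + N = H*N**2 + N = N + H*N**2)
u(C) = 0 (u(C) = (0*(1 - 5*0))/C = (0*(1 + 0))/C = (0*1)/C = 0/C = 0)
u(3)*(-659) = 0*(-659) = 0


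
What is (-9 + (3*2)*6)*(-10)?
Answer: -270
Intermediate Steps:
(-9 + (3*2)*6)*(-10) = (-9 + 6*6)*(-10) = (-9 + 36)*(-10) = 27*(-10) = -270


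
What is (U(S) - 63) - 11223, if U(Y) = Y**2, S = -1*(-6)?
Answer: -11250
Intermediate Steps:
S = 6
(U(S) - 63) - 11223 = (6**2 - 63) - 11223 = (36 - 63) - 11223 = -27 - 11223 = -11250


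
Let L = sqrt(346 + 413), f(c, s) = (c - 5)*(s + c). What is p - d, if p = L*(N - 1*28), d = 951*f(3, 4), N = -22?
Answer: 13314 - 50*sqrt(759) ≈ 11937.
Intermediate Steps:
f(c, s) = (-5 + c)*(c + s)
d = -13314 (d = 951*(3**2 - 5*3 - 5*4 + 3*4) = 951*(9 - 15 - 20 + 12) = 951*(-14) = -13314)
L = sqrt(759) ≈ 27.550
p = -50*sqrt(759) (p = sqrt(759)*(-22 - 1*28) = sqrt(759)*(-22 - 28) = sqrt(759)*(-50) = -50*sqrt(759) ≈ -1377.5)
p - d = -50*sqrt(759) - 1*(-13314) = -50*sqrt(759) + 13314 = 13314 - 50*sqrt(759)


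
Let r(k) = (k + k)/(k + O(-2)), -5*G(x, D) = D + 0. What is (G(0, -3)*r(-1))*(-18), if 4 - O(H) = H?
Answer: 108/25 ≈ 4.3200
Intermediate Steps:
O(H) = 4 - H
G(x, D) = -D/5 (G(x, D) = -(D + 0)/5 = -D/5)
r(k) = 2*k/(6 + k) (r(k) = (k + k)/(k + (4 - 1*(-2))) = (2*k)/(k + (4 + 2)) = (2*k)/(k + 6) = (2*k)/(6 + k) = 2*k/(6 + k))
(G(0, -3)*r(-1))*(-18) = ((-⅕*(-3))*(2*(-1)/(6 - 1)))*(-18) = (3*(2*(-1)/5)/5)*(-18) = (3*(2*(-1)*(⅕))/5)*(-18) = ((⅗)*(-⅖))*(-18) = -6/25*(-18) = 108/25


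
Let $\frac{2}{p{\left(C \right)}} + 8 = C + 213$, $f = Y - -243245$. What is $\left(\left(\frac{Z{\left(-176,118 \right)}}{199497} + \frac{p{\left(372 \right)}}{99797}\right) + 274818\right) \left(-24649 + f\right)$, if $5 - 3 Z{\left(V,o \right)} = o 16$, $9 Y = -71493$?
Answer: $\frac{5985268280055809122752689}{103388486552037} \approx 5.7891 \cdot 10^{10}$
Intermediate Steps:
$Y = - \frac{23831}{3}$ ($Y = \frac{1}{9} \left(-71493\right) = - \frac{23831}{3} \approx -7943.7$)
$Z{\left(V,o \right)} = \frac{5}{3} - \frac{16 o}{3}$ ($Z{\left(V,o \right)} = \frac{5}{3} - \frac{o 16}{3} = \frac{5}{3} - \frac{16 o}{3}$)
$f = \frac{705904}{3}$ ($f = - \frac{23831}{3} - -243245 = - \frac{23831}{3} + 243245 = \frac{705904}{3} \approx 2.353 \cdot 10^{5}$)
$p{\left(C \right)} = \frac{2}{205 + C}$ ($p{\left(C \right)} = \frac{2}{-8 + \left(C + 213\right)} = \frac{2}{-8 + \left(213 + C\right)} = \frac{2}{205 + C}$)
$\left(\left(\frac{Z{\left(-176,118 \right)}}{199497} + \frac{p{\left(372 \right)}}{99797}\right) + 274818\right) \left(-24649 + f\right) = \left(\left(\frac{\frac{5}{3} - \frac{1888}{3}}{199497} + \frac{2 \frac{1}{205 + 372}}{99797}\right) + 274818\right) \left(-24649 + \frac{705904}{3}\right) = \left(\left(\left(\frac{5}{3} - \frac{1888}{3}\right) \frac{1}{199497} + \frac{2}{577} \cdot \frac{1}{99797}\right) + 274818\right) \frac{631957}{3} = \left(\left(\left(- \frac{1883}{3}\right) \frac{1}{199497} + 2 \cdot \frac{1}{577} \cdot \frac{1}{99797}\right) + 274818\right) \frac{631957}{3} = \left(\left(- \frac{1883}{598491} + \frac{2}{577} \cdot \frac{1}{99797}\right) + 274818\right) \frac{631957}{3} = \left(\left(- \frac{1883}{598491} + \frac{2}{57582869}\right) + 274818\right) \frac{631957}{3} = \left(- \frac{108427345345}{34462828850679} + 274818\right) \frac{631957}{3} = \frac{9471005590658556077}{34462828850679} \cdot \frac{631957}{3} = \frac{5985268280055809122752689}{103388486552037}$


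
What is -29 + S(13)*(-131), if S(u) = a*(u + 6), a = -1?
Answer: 2460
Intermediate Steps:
S(u) = -6 - u (S(u) = -(u + 6) = -(6 + u) = -6 - u)
-29 + S(13)*(-131) = -29 + (-6 - 1*13)*(-131) = -29 + (-6 - 13)*(-131) = -29 - 19*(-131) = -29 + 2489 = 2460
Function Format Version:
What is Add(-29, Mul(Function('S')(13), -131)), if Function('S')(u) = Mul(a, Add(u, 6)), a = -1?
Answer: 2460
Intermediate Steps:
Function('S')(u) = Add(-6, Mul(-1, u)) (Function('S')(u) = Mul(-1, Add(u, 6)) = Mul(-1, Add(6, u)) = Add(-6, Mul(-1, u)))
Add(-29, Mul(Function('S')(13), -131)) = Add(-29, Mul(Add(-6, Mul(-1, 13)), -131)) = Add(-29, Mul(Add(-6, -13), -131)) = Add(-29, Mul(-19, -131)) = Add(-29, 2489) = 2460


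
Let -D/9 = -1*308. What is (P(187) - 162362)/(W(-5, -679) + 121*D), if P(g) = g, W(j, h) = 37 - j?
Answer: -162175/335454 ≈ -0.48345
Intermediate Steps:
D = 2772 (D = -(-9)*308 = -9*(-308) = 2772)
(P(187) - 162362)/(W(-5, -679) + 121*D) = (187 - 162362)/((37 - 1*(-5)) + 121*2772) = -162175/((37 + 5) + 335412) = -162175/(42 + 335412) = -162175/335454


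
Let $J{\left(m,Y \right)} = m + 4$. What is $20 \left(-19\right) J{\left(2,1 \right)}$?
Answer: $-2280$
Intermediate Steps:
$J{\left(m,Y \right)} = 4 + m$
$20 \left(-19\right) J{\left(2,1 \right)} = 20 \left(-19\right) \left(4 + 2\right) = \left(-380\right) 6 = -2280$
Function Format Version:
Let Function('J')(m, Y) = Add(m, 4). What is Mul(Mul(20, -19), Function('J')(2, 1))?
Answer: -2280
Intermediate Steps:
Function('J')(m, Y) = Add(4, m)
Mul(Mul(20, -19), Function('J')(2, 1)) = Mul(Mul(20, -19), Add(4, 2)) = Mul(-380, 6) = -2280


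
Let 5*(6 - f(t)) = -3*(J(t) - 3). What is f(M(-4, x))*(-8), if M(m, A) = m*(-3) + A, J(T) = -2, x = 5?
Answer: -24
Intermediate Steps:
M(m, A) = A - 3*m (M(m, A) = -3*m + A = A - 3*m)
f(t) = 3 (f(t) = 6 - (-3)*(-2 - 3)/5 = 6 - (-3)*(-5)/5 = 6 - ⅕*15 = 6 - 3 = 3)
f(M(-4, x))*(-8) = 3*(-8) = -24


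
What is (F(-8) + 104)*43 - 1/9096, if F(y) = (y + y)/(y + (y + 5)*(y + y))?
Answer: 202604299/45480 ≈ 4454.8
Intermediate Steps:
F(y) = 2*y/(y + 2*y*(5 + y)) (F(y) = (2*y)/(y + (5 + y)*(2*y)) = (2*y)/(y + 2*y*(5 + y)) = 2*y/(y + 2*y*(5 + y)))
(F(-8) + 104)*43 - 1/9096 = (2/(11 + 2*(-8)) + 104)*43 - 1/9096 = (2/(11 - 16) + 104)*43 - 1*1/9096 = (2/(-5) + 104)*43 - 1/9096 = (2*(-⅕) + 104)*43 - 1/9096 = (-⅖ + 104)*43 - 1/9096 = (518/5)*43 - 1/9096 = 22274/5 - 1/9096 = 202604299/45480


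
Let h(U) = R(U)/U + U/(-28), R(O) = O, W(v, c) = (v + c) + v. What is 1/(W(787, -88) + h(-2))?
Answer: 14/20819 ≈ 0.00067246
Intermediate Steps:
W(v, c) = c + 2*v (W(v, c) = (c + v) + v = c + 2*v)
h(U) = 1 - U/28 (h(U) = U/U + U/(-28) = 1 + U*(-1/28) = 1 - U/28)
1/(W(787, -88) + h(-2)) = 1/((-88 + 2*787) + (1 - 1/28*(-2))) = 1/((-88 + 1574) + (1 + 1/14)) = 1/(1486 + 15/14) = 1/(20819/14) = 14/20819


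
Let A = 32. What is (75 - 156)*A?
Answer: -2592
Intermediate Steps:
(75 - 156)*A = (75 - 156)*32 = -81*32 = -2592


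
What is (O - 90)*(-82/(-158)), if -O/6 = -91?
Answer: 18696/79 ≈ 236.66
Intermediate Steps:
O = 546 (O = -6*(-91) = 546)
(O - 90)*(-82/(-158)) = (546 - 90)*(-82/(-158)) = 456*(-82*(-1/158)) = 456*(41/79) = 18696/79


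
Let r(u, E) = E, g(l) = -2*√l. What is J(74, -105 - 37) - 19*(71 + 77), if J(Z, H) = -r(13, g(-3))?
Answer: -2812 + 2*I*√3 ≈ -2812.0 + 3.4641*I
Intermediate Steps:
J(Z, H) = 2*I*√3 (J(Z, H) = -(-2)*√(-3) = -(-2)*I*√3 = 2*I*√3)
J(74, -105 - 37) - 19*(71 + 77) = 2*I*√3 - 19*(71 + 77) = 2*I*√3 - 19*148 = 2*I*√3 - 2812 = -2812 + 2*I*√3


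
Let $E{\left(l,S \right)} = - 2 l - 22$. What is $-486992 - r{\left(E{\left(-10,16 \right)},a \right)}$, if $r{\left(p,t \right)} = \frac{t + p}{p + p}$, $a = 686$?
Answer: $-486821$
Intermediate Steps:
$E{\left(l,S \right)} = -22 - 2 l$
$r{\left(p,t \right)} = \frac{p + t}{2 p}$
$-486992 - r{\left(E{\left(-10,16 \right)},a \right)} = -486992 - \frac{\left(-22 - -20\right) + 686}{2 \left(-22 - -20\right)} = -486992 - \frac{\left(-22 + 20\right) + 686}{2 \left(-22 + 20\right)} = -486992 - \frac{-2 + 686}{2 \left(-2\right)} = -486992 - \frac{1}{2} \left(- \frac{1}{2}\right) 684 = -486992 - -171 = -486992 + 171 = -486821$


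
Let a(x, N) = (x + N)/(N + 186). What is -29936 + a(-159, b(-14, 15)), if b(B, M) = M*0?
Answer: -1856085/62 ≈ -29937.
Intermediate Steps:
b(B, M) = 0
a(x, N) = (N + x)/(186 + N)
-29936 + a(-159, b(-14, 15)) = -29936 + (0 - 159)/(186 + 0) = -29936 - 159/186 = -29936 + (1/186)*(-159) = -29936 - 53/62 = -1856085/62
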